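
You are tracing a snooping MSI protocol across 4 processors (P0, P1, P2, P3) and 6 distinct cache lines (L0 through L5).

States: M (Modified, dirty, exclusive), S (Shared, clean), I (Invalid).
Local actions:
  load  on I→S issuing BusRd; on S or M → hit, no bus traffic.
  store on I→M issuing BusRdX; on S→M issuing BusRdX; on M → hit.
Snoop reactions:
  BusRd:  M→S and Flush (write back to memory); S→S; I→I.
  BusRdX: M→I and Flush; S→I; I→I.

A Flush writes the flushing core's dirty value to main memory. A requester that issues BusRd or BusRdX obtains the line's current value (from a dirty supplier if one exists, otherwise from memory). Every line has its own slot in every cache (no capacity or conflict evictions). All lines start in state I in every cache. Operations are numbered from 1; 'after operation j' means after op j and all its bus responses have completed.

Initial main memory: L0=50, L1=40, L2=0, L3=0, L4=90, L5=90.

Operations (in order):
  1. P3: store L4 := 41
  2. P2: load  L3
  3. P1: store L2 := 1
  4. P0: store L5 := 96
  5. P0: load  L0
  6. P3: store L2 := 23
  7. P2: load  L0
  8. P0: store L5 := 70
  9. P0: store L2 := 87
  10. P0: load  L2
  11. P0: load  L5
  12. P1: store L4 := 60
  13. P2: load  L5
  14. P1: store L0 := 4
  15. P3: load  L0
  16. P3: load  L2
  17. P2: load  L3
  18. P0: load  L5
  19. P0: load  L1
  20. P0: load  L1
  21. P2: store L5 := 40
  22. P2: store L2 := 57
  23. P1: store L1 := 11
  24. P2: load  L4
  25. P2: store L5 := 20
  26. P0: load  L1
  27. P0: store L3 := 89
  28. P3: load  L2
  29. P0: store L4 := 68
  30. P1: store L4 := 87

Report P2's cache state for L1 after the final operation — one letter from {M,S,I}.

state = I

[1] P3: store L4 := 41 | P0:I, P1:I, P2:I, P3:M(41) | bus: BusRdX
[2] P2: load  L3 | P0:I, P1:I, P2:S(0), P3:I | bus: BusRd
[3] P1: store L2 := 1 | P0:I, P1:M(1), P2:I, P3:I | bus: BusRdX
[4] P0: store L5 := 96 | P0:M(96), P1:I, P2:I, P3:I | bus: BusRdX
[5] P0: load  L0 | P0:S(50), P1:I, P2:I, P3:I | bus: BusRd
[6] P3: store L2 := 23 | P0:I, P1:I, P2:I, P3:M(23) | bus: BusRdX,Flush
[7] P2: load  L0 | P0:S(50), P1:I, P2:S(50), P3:I | bus: BusRd
[8] P0: store L5 := 70 | P0:M(70), P1:I, P2:I, P3:I | bus: none
[9] P0: store L2 := 87 | P0:M(87), P1:I, P2:I, P3:I | bus: BusRdX,Flush
[10] P0: load  L2 | P0:M(87), P1:I, P2:I, P3:I | bus: none
[11] P0: load  L5 | P0:M(70), P1:I, P2:I, P3:I | bus: none
[12] P1: store L4 := 60 | P0:I, P1:M(60), P2:I, P3:I | bus: BusRdX,Flush
[13] P2: load  L5 | P0:S(70), P1:I, P2:S(70), P3:I | bus: BusRd,Flush
[14] P1: store L0 := 4 | P0:I, P1:M(4), P2:I, P3:I | bus: BusRdX
[15] P3: load  L0 | P0:I, P1:S(4), P2:I, P3:S(4) | bus: BusRd,Flush
[16] P3: load  L2 | P0:S(87), P1:I, P2:I, P3:S(87) | bus: BusRd,Flush
[17] P2: load  L3 | P0:I, P1:I, P2:S(0), P3:I | bus: none
[18] P0: load  L5 | P0:S(70), P1:I, P2:S(70), P3:I | bus: none
[19] P0: load  L1 | P0:S(40), P1:I, P2:I, P3:I | bus: BusRd
[20] P0: load  L1 | P0:S(40), P1:I, P2:I, P3:I | bus: none
[21] P2: store L5 := 40 | P0:I, P1:I, P2:M(40), P3:I | bus: BusRdX
[22] P2: store L2 := 57 | P0:I, P1:I, P2:M(57), P3:I | bus: BusRdX
[23] P1: store L1 := 11 | P0:I, P1:M(11), P2:I, P3:I | bus: BusRdX
[24] P2: load  L4 | P0:I, P1:S(60), P2:S(60), P3:I | bus: BusRd,Flush
[25] P2: store L5 := 20 | P0:I, P1:I, P2:M(20), P3:I | bus: none
[26] P0: load  L1 | P0:S(11), P1:S(11), P2:I, P3:I | bus: BusRd,Flush
[27] P0: store L3 := 89 | P0:M(89), P1:I, P2:I, P3:I | bus: BusRdX
[28] P3: load  L2 | P0:I, P1:I, P2:S(57), P3:S(57) | bus: BusRd,Flush
[29] P0: store L4 := 68 | P0:M(68), P1:I, P2:I, P3:I | bus: BusRdX
[30] P1: store L4 := 87 | P0:I, P1:M(87), P2:I, P3:I | bus: BusRdX,Flush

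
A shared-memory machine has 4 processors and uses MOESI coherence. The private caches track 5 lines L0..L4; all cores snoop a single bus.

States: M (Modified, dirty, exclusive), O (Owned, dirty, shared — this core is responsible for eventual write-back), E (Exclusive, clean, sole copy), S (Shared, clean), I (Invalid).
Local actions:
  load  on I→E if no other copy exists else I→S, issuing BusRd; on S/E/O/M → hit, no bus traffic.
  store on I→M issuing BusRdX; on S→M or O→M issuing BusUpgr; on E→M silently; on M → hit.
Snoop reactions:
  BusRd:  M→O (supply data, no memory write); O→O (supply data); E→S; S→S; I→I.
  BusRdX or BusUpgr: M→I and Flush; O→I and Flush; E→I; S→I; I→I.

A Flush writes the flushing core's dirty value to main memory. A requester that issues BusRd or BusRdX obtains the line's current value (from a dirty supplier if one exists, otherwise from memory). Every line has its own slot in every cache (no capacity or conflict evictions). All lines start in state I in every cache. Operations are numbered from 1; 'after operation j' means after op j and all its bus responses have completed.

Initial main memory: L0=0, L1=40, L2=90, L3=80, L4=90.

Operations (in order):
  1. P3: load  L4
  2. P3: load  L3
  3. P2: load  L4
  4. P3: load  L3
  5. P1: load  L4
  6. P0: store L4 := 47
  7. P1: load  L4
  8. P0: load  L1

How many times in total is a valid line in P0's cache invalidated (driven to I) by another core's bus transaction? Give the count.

invalidations = 0

  op1 P3: load  L4 → I/I/I/E on L4; bus BusRd; mem=90
  op2 P3: load  L3 → I/I/I/E on L3; bus BusRd; mem=80
  op3 P2: load  L4 → I/I/S/S on L4; bus BusRd; mem=90
  op4 P3: load  L3 → I/I/I/E on L3; bus (none); mem=80
  op5 P1: load  L4 → I/S/S/S on L4; bus BusRd; mem=90
  op6 P0: store L4 := 47 → M/I/I/I on L4; bus BusRdX; mem=90
  op7 P1: load  L4 → O/S/I/I on L4; bus BusRd; mem=90
  op8 P0: load  L1 → E/I/I/I on L1; bus BusRd; mem=40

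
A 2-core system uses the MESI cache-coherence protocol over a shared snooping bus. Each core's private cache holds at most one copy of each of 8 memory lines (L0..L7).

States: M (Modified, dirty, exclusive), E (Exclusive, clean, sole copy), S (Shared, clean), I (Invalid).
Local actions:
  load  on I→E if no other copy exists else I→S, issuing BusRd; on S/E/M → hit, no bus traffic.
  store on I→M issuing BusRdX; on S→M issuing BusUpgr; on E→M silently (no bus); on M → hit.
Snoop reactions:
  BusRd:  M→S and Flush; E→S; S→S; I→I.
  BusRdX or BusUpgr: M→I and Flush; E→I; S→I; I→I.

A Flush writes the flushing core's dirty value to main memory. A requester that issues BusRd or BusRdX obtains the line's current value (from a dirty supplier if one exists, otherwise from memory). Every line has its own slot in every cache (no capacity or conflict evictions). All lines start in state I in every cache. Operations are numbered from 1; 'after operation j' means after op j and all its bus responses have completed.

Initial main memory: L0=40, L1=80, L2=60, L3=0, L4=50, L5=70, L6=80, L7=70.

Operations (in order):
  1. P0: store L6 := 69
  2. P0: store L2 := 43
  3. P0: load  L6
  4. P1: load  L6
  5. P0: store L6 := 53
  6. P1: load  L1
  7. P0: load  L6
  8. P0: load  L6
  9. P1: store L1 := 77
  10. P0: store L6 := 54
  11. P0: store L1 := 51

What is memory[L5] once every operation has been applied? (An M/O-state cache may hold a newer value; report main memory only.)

memory[L5] = 70

[1] P0: store L6 := 69 | P0:M(69), P1:I | bus: BusRdX
[2] P0: store L2 := 43 | P0:M(43), P1:I | bus: BusRdX
[3] P0: load  L6 | P0:M(69), P1:I | bus: none
[4] P1: load  L6 | P0:S(69), P1:S(69) | bus: BusRd,Flush
[5] P0: store L6 := 53 | P0:M(53), P1:I | bus: BusUpgr
[6] P1: load  L1 | P0:I, P1:E(80) | bus: BusRd
[7] P0: load  L6 | P0:M(53), P1:I | bus: none
[8] P0: load  L6 | P0:M(53), P1:I | bus: none
[9] P1: store L1 := 77 | P0:I, P1:M(77) | bus: none
[10] P0: store L6 := 54 | P0:M(54), P1:I | bus: none
[11] P0: store L1 := 51 | P0:M(51), P1:I | bus: BusRdX,Flush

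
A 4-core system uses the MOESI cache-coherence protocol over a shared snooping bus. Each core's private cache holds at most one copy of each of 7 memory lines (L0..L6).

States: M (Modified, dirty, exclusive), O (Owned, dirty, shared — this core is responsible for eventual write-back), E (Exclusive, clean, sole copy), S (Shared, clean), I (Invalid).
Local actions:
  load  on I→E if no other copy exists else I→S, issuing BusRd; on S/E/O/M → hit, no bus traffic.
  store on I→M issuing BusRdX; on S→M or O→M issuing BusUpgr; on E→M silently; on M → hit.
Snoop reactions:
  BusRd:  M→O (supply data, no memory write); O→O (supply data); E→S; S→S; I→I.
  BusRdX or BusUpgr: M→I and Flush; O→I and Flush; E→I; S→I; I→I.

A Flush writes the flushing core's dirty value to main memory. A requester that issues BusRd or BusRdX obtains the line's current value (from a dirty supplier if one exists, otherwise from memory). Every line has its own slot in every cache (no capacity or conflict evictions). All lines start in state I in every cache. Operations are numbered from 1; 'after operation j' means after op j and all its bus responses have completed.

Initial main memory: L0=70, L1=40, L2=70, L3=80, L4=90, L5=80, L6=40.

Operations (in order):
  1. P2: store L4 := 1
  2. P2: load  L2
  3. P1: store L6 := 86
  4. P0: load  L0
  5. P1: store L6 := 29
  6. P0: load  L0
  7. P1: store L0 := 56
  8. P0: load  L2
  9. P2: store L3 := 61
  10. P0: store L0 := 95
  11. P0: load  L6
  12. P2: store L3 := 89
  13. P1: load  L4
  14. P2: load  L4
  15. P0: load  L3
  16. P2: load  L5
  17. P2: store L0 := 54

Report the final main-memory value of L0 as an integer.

  op1 P2: store L4 := 1 → I/I/M/I on L4; bus BusRdX; mem=90
  op2 P2: load  L2 → I/I/E/I on L2; bus BusRd; mem=70
  op3 P1: store L6 := 86 → I/M/I/I on L6; bus BusRdX; mem=40
  op4 P0: load  L0 → E/I/I/I on L0; bus BusRd; mem=70
  op5 P1: store L6 := 29 → I/M/I/I on L6; bus (none); mem=40
  op6 P0: load  L0 → E/I/I/I on L0; bus (none); mem=70
  op7 P1: store L0 := 56 → I/M/I/I on L0; bus BusRdX; mem=70
  op8 P0: load  L2 → S/I/S/I on L2; bus BusRd; mem=70
  op9 P2: store L3 := 61 → I/I/M/I on L3; bus BusRdX; mem=80
  op10 P0: store L0 := 95 → M/I/I/I on L0; bus BusRdX Flush; mem=56
  op11 P0: load  L6 → S/O/I/I on L6; bus BusRd; mem=40
  op12 P2: store L3 := 89 → I/I/M/I on L3; bus (none); mem=80
  op13 P1: load  L4 → I/S/O/I on L4; bus BusRd; mem=90
  op14 P2: load  L4 → I/S/O/I on L4; bus (none); mem=90
  op15 P0: load  L3 → S/I/O/I on L3; bus BusRd; mem=80
  op16 P2: load  L5 → I/I/E/I on L5; bus BusRd; mem=80
  op17 P2: store L0 := 54 → I/I/M/I on L0; bus BusRdX Flush; mem=95

memory[L0] = 95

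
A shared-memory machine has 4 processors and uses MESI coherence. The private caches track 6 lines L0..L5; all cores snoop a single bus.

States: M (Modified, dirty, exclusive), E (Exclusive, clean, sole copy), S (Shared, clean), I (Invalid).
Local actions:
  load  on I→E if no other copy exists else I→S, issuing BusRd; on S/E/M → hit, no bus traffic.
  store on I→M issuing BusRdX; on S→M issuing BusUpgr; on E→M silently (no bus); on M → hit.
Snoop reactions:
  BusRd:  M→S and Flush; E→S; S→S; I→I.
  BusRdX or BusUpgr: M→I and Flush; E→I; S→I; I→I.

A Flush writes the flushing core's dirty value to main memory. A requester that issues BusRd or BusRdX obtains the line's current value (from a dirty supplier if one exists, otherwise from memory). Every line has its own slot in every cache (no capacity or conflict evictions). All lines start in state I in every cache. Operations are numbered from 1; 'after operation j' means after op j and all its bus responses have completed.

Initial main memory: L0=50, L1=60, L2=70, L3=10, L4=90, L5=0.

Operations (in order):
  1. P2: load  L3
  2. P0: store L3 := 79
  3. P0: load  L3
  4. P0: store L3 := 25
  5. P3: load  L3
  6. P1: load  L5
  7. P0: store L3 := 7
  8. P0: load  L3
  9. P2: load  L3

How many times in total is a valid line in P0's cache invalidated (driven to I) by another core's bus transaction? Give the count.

invalidations = 0

1. P2: load  L3  bus=[BusRd]  L3: P0=I P1=I P2=E P3=I  mem[L3]=10
2. P0: store L3 := 79  bus=[BusRdX]  L3: P0=M P1=I P2=I P3=I  mem[L3]=10
3. P0: load  L3  bus=[-]  L3: P0=M P1=I P2=I P3=I  mem[L3]=10
4. P0: store L3 := 25  bus=[-]  L3: P0=M P1=I P2=I P3=I  mem[L3]=10
5. P3: load  L3  bus=[BusRd,Flush]  L3: P0=S P1=I P2=I P3=S  mem[L3]=25
6. P1: load  L5  bus=[BusRd]  L5: P0=I P1=E P2=I P3=I  mem[L5]=0
7. P0: store L3 := 7  bus=[BusUpgr]  L3: P0=M P1=I P2=I P3=I  mem[L3]=25
8. P0: load  L3  bus=[-]  L3: P0=M P1=I P2=I P3=I  mem[L3]=25
9. P2: load  L3  bus=[BusRd,Flush]  L3: P0=S P1=I P2=S P3=I  mem[L3]=7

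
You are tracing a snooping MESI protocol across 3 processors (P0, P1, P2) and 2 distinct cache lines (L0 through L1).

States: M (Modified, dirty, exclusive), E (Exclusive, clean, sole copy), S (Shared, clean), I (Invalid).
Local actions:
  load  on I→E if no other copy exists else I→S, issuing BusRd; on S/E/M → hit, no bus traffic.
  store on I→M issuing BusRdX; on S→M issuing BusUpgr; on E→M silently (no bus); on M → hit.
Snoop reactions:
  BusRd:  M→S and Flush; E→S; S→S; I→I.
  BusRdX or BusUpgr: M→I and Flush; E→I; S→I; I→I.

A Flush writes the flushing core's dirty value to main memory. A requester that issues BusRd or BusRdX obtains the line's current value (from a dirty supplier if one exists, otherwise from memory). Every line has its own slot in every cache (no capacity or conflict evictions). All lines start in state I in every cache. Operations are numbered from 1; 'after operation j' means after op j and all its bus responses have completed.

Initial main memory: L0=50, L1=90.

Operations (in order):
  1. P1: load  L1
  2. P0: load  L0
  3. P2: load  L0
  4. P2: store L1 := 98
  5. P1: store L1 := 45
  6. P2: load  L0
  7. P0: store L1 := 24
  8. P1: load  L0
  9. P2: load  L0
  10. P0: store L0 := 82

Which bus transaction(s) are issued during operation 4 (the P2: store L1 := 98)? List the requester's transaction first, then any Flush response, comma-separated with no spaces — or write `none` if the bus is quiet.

[1] P1: load  L1 | P0:I, P1:E(90), P2:I | bus: BusRd
[2] P0: load  L0 | P0:E(50), P1:I, P2:I | bus: BusRd
[3] P2: load  L0 | P0:S(50), P1:I, P2:S(50) | bus: BusRd
[4] P2: store L1 := 98 | P0:I, P1:I, P2:M(98) | bus: BusRdX
[5] P1: store L1 := 45 | P0:I, P1:M(45), P2:I | bus: BusRdX,Flush
[6] P2: load  L0 | P0:S(50), P1:I, P2:S(50) | bus: none
[7] P0: store L1 := 24 | P0:M(24), P1:I, P2:I | bus: BusRdX,Flush
[8] P1: load  L0 | P0:S(50), P1:S(50), P2:S(50) | bus: BusRd
[9] P2: load  L0 | P0:S(50), P1:S(50), P2:S(50) | bus: none
[10] P0: store L0 := 82 | P0:M(82), P1:I, P2:I | bus: BusUpgr

bus = BusRdX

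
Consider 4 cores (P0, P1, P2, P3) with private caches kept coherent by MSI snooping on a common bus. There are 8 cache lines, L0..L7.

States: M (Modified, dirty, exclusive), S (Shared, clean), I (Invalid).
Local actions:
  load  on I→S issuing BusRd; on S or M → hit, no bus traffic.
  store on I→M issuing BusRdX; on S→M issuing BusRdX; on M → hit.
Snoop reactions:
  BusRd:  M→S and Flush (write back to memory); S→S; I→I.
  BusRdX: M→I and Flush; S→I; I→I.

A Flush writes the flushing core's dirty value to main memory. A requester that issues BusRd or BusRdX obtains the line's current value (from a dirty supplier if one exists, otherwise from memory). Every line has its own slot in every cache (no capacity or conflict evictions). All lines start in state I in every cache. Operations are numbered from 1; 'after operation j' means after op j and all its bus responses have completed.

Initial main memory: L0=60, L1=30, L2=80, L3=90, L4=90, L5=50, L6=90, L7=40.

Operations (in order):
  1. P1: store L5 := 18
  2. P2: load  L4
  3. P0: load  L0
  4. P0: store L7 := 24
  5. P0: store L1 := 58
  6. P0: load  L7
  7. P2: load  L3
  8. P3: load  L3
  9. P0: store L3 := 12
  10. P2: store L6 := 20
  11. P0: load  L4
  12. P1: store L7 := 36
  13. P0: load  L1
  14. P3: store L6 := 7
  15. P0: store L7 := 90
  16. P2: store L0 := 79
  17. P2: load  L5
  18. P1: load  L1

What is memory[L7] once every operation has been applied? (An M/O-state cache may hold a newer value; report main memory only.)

step 1: P1: store L5 := 18  ⟶  IMII  (L5)  txn=BusRdX  M[L5]=50
step 2: P2: load  L4  ⟶  IISI  (L4)  txn=BusRd  M[L4]=90
step 3: P0: load  L0  ⟶  SIII  (L0)  txn=BusRd  M[L0]=60
step 4: P0: store L7 := 24  ⟶  MIII  (L7)  txn=BusRdX  M[L7]=40
step 5: P0: store L1 := 58  ⟶  MIII  (L1)  txn=BusRdX  M[L1]=30
step 6: P0: load  L7  ⟶  MIII  (L7)  txn=∅  M[L7]=40
step 7: P2: load  L3  ⟶  IISI  (L3)  txn=BusRd  M[L3]=90
step 8: P3: load  L3  ⟶  IISS  (L3)  txn=BusRd  M[L3]=90
step 9: P0: store L3 := 12  ⟶  MIII  (L3)  txn=BusRdX  M[L3]=90
step 10: P2: store L6 := 20  ⟶  IIMI  (L6)  txn=BusRdX  M[L6]=90
step 11: P0: load  L4  ⟶  SISI  (L4)  txn=BusRd  M[L4]=90
step 12: P1: store L7 := 36  ⟶  IMII  (L7)  txn=BusRdX+Flush  M[L7]=24
step 13: P0: load  L1  ⟶  MIII  (L1)  txn=∅  M[L1]=30
step 14: P3: store L6 := 7  ⟶  IIIM  (L6)  txn=BusRdX+Flush  M[L6]=20
step 15: P0: store L7 := 90  ⟶  MIII  (L7)  txn=BusRdX+Flush  M[L7]=36
step 16: P2: store L0 := 79  ⟶  IIMI  (L0)  txn=BusRdX  M[L0]=60
step 17: P2: load  L5  ⟶  ISSI  (L5)  txn=BusRd+Flush  M[L5]=18
step 18: P1: load  L1  ⟶  SSII  (L1)  txn=BusRd+Flush  M[L1]=58

memory[L7] = 36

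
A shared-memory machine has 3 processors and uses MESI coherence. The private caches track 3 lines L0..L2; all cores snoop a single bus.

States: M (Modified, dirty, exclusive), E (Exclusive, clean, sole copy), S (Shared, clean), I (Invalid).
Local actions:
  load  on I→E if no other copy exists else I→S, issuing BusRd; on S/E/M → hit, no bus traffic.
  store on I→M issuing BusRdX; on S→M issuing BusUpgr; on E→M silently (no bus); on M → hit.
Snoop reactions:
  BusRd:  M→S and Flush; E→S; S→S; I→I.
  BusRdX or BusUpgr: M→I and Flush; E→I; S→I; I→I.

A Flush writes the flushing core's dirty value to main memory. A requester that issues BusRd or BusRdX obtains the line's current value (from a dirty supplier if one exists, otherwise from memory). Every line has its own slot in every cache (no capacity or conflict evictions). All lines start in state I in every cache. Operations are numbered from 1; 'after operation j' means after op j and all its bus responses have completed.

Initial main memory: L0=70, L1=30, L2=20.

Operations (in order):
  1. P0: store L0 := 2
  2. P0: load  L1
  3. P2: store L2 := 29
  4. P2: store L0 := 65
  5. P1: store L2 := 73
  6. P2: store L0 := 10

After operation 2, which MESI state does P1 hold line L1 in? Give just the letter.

state = I

[1] P0: store L0 := 2 | P0:M(2), P1:I, P2:I | bus: BusRdX
[2] P0: load  L1 | P0:E(30), P1:I, P2:I | bus: BusRd
[3] P2: store L2 := 29 | P0:I, P1:I, P2:M(29) | bus: BusRdX
[4] P2: store L0 := 65 | P0:I, P1:I, P2:M(65) | bus: BusRdX,Flush
[5] P1: store L2 := 73 | P0:I, P1:M(73), P2:I | bus: BusRdX,Flush
[6] P2: store L0 := 10 | P0:I, P1:I, P2:M(10) | bus: none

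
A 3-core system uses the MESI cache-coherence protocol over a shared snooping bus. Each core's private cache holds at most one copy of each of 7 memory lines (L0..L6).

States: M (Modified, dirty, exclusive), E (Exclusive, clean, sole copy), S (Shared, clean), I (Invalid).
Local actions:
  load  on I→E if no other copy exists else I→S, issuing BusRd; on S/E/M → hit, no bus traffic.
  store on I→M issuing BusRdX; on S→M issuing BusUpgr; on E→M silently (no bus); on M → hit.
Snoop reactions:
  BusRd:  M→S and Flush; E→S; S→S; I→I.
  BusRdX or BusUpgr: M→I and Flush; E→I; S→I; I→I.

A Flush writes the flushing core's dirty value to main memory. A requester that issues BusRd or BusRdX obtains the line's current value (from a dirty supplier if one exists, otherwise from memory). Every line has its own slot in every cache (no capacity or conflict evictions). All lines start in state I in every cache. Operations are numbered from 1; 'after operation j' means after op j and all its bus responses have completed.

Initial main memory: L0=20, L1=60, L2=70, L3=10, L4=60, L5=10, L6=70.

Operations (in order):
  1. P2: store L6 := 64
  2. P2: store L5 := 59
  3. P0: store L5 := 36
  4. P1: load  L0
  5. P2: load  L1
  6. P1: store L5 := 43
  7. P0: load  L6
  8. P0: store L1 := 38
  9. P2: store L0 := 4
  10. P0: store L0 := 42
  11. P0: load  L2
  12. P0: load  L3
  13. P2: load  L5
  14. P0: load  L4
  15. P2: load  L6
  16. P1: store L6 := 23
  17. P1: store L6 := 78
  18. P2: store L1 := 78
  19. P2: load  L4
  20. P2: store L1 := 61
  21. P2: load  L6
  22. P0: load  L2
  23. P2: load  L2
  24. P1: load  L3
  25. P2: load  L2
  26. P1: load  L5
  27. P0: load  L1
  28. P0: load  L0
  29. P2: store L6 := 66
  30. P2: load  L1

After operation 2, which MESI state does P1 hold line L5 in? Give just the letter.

step 1: P2: store L6 := 64  ⟶  IIM  (L6)  txn=BusRdX  M[L6]=70
step 2: P2: store L5 := 59  ⟶  IIM  (L5)  txn=BusRdX  M[L5]=10
step 3: P0: store L5 := 36  ⟶  MII  (L5)  txn=BusRdX+Flush  M[L5]=59
step 4: P1: load  L0  ⟶  IEI  (L0)  txn=BusRd  M[L0]=20
step 5: P2: load  L1  ⟶  IIE  (L1)  txn=BusRd  M[L1]=60
step 6: P1: store L5 := 43  ⟶  IMI  (L5)  txn=BusRdX+Flush  M[L5]=36
step 7: P0: load  L6  ⟶  SIS  (L6)  txn=BusRd+Flush  M[L6]=64
step 8: P0: store L1 := 38  ⟶  MII  (L1)  txn=BusRdX  M[L1]=60
step 9: P2: store L0 := 4  ⟶  IIM  (L0)  txn=BusRdX  M[L0]=20
step 10: P0: store L0 := 42  ⟶  MII  (L0)  txn=BusRdX+Flush  M[L0]=4
step 11: P0: load  L2  ⟶  EII  (L2)  txn=BusRd  M[L2]=70
step 12: P0: load  L3  ⟶  EII  (L3)  txn=BusRd  M[L3]=10
step 13: P2: load  L5  ⟶  ISS  (L5)  txn=BusRd+Flush  M[L5]=43
step 14: P0: load  L4  ⟶  EII  (L4)  txn=BusRd  M[L4]=60
step 15: P2: load  L6  ⟶  SIS  (L6)  txn=∅  M[L6]=64
step 16: P1: store L6 := 23  ⟶  IMI  (L6)  txn=BusRdX  M[L6]=64
step 17: P1: store L6 := 78  ⟶  IMI  (L6)  txn=∅  M[L6]=64
step 18: P2: store L1 := 78  ⟶  IIM  (L1)  txn=BusRdX+Flush  M[L1]=38
step 19: P2: load  L4  ⟶  SIS  (L4)  txn=BusRd  M[L4]=60
step 20: P2: store L1 := 61  ⟶  IIM  (L1)  txn=∅  M[L1]=38
step 21: P2: load  L6  ⟶  ISS  (L6)  txn=BusRd+Flush  M[L6]=78
step 22: P0: load  L2  ⟶  EII  (L2)  txn=∅  M[L2]=70
step 23: P2: load  L2  ⟶  SIS  (L2)  txn=BusRd  M[L2]=70
step 24: P1: load  L3  ⟶  SSI  (L3)  txn=BusRd  M[L3]=10
step 25: P2: load  L2  ⟶  SIS  (L2)  txn=∅  M[L2]=70
step 26: P1: load  L5  ⟶  ISS  (L5)  txn=∅  M[L5]=43
step 27: P0: load  L1  ⟶  SIS  (L1)  txn=BusRd+Flush  M[L1]=61
step 28: P0: load  L0  ⟶  MII  (L0)  txn=∅  M[L0]=4
step 29: P2: store L6 := 66  ⟶  IIM  (L6)  txn=BusUpgr  M[L6]=78
step 30: P2: load  L1  ⟶  SIS  (L1)  txn=∅  M[L1]=61

state = I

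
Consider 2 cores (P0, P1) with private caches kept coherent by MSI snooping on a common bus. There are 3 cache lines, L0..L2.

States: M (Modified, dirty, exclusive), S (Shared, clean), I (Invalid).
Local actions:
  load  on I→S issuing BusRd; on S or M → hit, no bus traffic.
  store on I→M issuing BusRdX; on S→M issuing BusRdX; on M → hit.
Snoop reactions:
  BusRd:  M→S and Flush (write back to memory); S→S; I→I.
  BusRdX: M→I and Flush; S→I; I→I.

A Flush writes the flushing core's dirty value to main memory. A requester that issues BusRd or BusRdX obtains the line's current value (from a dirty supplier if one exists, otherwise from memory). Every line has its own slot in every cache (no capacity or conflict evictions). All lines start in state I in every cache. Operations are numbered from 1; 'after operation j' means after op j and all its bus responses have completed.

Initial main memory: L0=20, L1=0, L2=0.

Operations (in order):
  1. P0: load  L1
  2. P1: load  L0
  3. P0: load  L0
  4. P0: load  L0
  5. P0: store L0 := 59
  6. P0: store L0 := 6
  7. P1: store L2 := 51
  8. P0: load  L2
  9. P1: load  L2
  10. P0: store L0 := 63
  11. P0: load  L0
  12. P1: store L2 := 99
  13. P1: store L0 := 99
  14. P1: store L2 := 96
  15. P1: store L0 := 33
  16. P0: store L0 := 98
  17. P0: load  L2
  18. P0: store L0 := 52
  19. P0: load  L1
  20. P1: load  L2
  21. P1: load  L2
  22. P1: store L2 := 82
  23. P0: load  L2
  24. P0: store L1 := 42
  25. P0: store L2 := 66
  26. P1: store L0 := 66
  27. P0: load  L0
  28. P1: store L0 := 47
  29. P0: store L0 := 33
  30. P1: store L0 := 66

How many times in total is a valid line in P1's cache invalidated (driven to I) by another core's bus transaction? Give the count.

step 1: P0: load  L1  ⟶  SI  (L1)  txn=BusRd  M[L1]=0
step 2: P1: load  L0  ⟶  IS  (L0)  txn=BusRd  M[L0]=20
step 3: P0: load  L0  ⟶  SS  (L0)  txn=BusRd  M[L0]=20
step 4: P0: load  L0  ⟶  SS  (L0)  txn=∅  M[L0]=20
step 5: P0: store L0 := 59  ⟶  MI  (L0)  txn=BusRdX  M[L0]=20
step 6: P0: store L0 := 6  ⟶  MI  (L0)  txn=∅  M[L0]=20
step 7: P1: store L2 := 51  ⟶  IM  (L2)  txn=BusRdX  M[L2]=0
step 8: P0: load  L2  ⟶  SS  (L2)  txn=BusRd+Flush  M[L2]=51
step 9: P1: load  L2  ⟶  SS  (L2)  txn=∅  M[L2]=51
step 10: P0: store L0 := 63  ⟶  MI  (L0)  txn=∅  M[L0]=20
step 11: P0: load  L0  ⟶  MI  (L0)  txn=∅  M[L0]=20
step 12: P1: store L2 := 99  ⟶  IM  (L2)  txn=BusRdX  M[L2]=51
step 13: P1: store L0 := 99  ⟶  IM  (L0)  txn=BusRdX+Flush  M[L0]=63
step 14: P1: store L2 := 96  ⟶  IM  (L2)  txn=∅  M[L2]=51
step 15: P1: store L0 := 33  ⟶  IM  (L0)  txn=∅  M[L0]=63
step 16: P0: store L0 := 98  ⟶  MI  (L0)  txn=BusRdX+Flush  M[L0]=33
step 17: P0: load  L2  ⟶  SS  (L2)  txn=BusRd+Flush  M[L2]=96
step 18: P0: store L0 := 52  ⟶  MI  (L0)  txn=∅  M[L0]=33
step 19: P0: load  L1  ⟶  SI  (L1)  txn=∅  M[L1]=0
step 20: P1: load  L2  ⟶  SS  (L2)  txn=∅  M[L2]=96
step 21: P1: load  L2  ⟶  SS  (L2)  txn=∅  M[L2]=96
step 22: P1: store L2 := 82  ⟶  IM  (L2)  txn=BusRdX  M[L2]=96
step 23: P0: load  L2  ⟶  SS  (L2)  txn=BusRd+Flush  M[L2]=82
step 24: P0: store L1 := 42  ⟶  MI  (L1)  txn=BusRdX  M[L1]=0
step 25: P0: store L2 := 66  ⟶  MI  (L2)  txn=BusRdX  M[L2]=82
step 26: P1: store L0 := 66  ⟶  IM  (L0)  txn=BusRdX+Flush  M[L0]=52
step 27: P0: load  L0  ⟶  SS  (L0)  txn=BusRd+Flush  M[L0]=66
step 28: P1: store L0 := 47  ⟶  IM  (L0)  txn=BusRdX  M[L0]=66
step 29: P0: store L0 := 33  ⟶  MI  (L0)  txn=BusRdX+Flush  M[L0]=47
step 30: P1: store L0 := 66  ⟶  IM  (L0)  txn=BusRdX+Flush  M[L0]=33

invalidations = 4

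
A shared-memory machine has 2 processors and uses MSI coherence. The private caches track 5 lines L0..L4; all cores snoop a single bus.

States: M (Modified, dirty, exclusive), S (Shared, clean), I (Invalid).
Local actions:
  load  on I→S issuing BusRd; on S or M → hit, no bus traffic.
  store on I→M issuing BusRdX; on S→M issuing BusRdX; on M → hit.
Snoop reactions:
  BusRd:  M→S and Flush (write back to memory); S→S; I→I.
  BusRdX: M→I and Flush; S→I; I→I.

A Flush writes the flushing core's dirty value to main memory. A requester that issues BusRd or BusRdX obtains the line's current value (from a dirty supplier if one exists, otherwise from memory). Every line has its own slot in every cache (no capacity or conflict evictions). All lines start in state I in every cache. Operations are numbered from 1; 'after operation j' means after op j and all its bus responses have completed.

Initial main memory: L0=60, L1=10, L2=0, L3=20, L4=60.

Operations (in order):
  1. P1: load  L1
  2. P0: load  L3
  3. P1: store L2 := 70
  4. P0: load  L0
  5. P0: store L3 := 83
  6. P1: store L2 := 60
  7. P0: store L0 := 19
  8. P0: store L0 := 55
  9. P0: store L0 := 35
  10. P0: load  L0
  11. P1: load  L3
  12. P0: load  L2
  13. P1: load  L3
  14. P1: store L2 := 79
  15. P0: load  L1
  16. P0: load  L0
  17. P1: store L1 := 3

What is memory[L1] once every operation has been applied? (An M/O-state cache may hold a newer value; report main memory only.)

step 1: P1: load  L1  ⟶  IS  (L1)  txn=BusRd  M[L1]=10
step 2: P0: load  L3  ⟶  SI  (L3)  txn=BusRd  M[L3]=20
step 3: P1: store L2 := 70  ⟶  IM  (L2)  txn=BusRdX  M[L2]=0
step 4: P0: load  L0  ⟶  SI  (L0)  txn=BusRd  M[L0]=60
step 5: P0: store L3 := 83  ⟶  MI  (L3)  txn=BusRdX  M[L3]=20
step 6: P1: store L2 := 60  ⟶  IM  (L2)  txn=∅  M[L2]=0
step 7: P0: store L0 := 19  ⟶  MI  (L0)  txn=BusRdX  M[L0]=60
step 8: P0: store L0 := 55  ⟶  MI  (L0)  txn=∅  M[L0]=60
step 9: P0: store L0 := 35  ⟶  MI  (L0)  txn=∅  M[L0]=60
step 10: P0: load  L0  ⟶  MI  (L0)  txn=∅  M[L0]=60
step 11: P1: load  L3  ⟶  SS  (L3)  txn=BusRd+Flush  M[L3]=83
step 12: P0: load  L2  ⟶  SS  (L2)  txn=BusRd+Flush  M[L2]=60
step 13: P1: load  L3  ⟶  SS  (L3)  txn=∅  M[L3]=83
step 14: P1: store L2 := 79  ⟶  IM  (L2)  txn=BusRdX  M[L2]=60
step 15: P0: load  L1  ⟶  SS  (L1)  txn=BusRd  M[L1]=10
step 16: P0: load  L0  ⟶  MI  (L0)  txn=∅  M[L0]=60
step 17: P1: store L1 := 3  ⟶  IM  (L1)  txn=BusRdX  M[L1]=10

memory[L1] = 10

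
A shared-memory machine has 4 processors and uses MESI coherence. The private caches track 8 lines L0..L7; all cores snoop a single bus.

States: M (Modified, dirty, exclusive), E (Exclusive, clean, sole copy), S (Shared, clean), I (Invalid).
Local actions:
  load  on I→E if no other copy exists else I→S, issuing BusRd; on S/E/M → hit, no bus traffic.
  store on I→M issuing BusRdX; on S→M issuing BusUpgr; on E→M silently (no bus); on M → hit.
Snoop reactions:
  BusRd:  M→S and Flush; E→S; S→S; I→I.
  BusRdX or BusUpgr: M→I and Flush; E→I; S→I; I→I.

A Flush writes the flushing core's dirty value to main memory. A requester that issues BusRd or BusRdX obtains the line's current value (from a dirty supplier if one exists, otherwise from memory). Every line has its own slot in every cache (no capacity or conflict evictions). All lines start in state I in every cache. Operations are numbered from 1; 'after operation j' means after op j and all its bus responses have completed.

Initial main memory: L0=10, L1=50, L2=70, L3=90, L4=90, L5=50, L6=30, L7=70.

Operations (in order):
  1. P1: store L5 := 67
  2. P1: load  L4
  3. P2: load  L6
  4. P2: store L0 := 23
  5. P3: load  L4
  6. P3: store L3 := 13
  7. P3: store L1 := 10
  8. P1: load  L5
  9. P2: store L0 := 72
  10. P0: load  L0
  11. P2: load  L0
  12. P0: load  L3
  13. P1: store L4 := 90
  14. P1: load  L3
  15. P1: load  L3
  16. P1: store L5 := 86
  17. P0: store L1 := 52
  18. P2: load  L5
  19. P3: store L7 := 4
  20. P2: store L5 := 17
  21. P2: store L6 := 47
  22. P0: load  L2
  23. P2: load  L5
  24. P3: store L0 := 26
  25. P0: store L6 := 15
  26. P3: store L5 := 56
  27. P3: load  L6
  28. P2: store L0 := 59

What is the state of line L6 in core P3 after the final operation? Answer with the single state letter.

[1] P1: store L5 := 67 | P0:I, P1:M(67), P2:I, P3:I | bus: BusRdX
[2] P1: load  L4 | P0:I, P1:E(90), P2:I, P3:I | bus: BusRd
[3] P2: load  L6 | P0:I, P1:I, P2:E(30), P3:I | bus: BusRd
[4] P2: store L0 := 23 | P0:I, P1:I, P2:M(23), P3:I | bus: BusRdX
[5] P3: load  L4 | P0:I, P1:S(90), P2:I, P3:S(90) | bus: BusRd
[6] P3: store L3 := 13 | P0:I, P1:I, P2:I, P3:M(13) | bus: BusRdX
[7] P3: store L1 := 10 | P0:I, P1:I, P2:I, P3:M(10) | bus: BusRdX
[8] P1: load  L5 | P0:I, P1:M(67), P2:I, P3:I | bus: none
[9] P2: store L0 := 72 | P0:I, P1:I, P2:M(72), P3:I | bus: none
[10] P0: load  L0 | P0:S(72), P1:I, P2:S(72), P3:I | bus: BusRd,Flush
[11] P2: load  L0 | P0:S(72), P1:I, P2:S(72), P3:I | bus: none
[12] P0: load  L3 | P0:S(13), P1:I, P2:I, P3:S(13) | bus: BusRd,Flush
[13] P1: store L4 := 90 | P0:I, P1:M(90), P2:I, P3:I | bus: BusUpgr
[14] P1: load  L3 | P0:S(13), P1:S(13), P2:I, P3:S(13) | bus: BusRd
[15] P1: load  L3 | P0:S(13), P1:S(13), P2:I, P3:S(13) | bus: none
[16] P1: store L5 := 86 | P0:I, P1:M(86), P2:I, P3:I | bus: none
[17] P0: store L1 := 52 | P0:M(52), P1:I, P2:I, P3:I | bus: BusRdX,Flush
[18] P2: load  L5 | P0:I, P1:S(86), P2:S(86), P3:I | bus: BusRd,Flush
[19] P3: store L7 := 4 | P0:I, P1:I, P2:I, P3:M(4) | bus: BusRdX
[20] P2: store L5 := 17 | P0:I, P1:I, P2:M(17), P3:I | bus: BusUpgr
[21] P2: store L6 := 47 | P0:I, P1:I, P2:M(47), P3:I | bus: none
[22] P0: load  L2 | P0:E(70), P1:I, P2:I, P3:I | bus: BusRd
[23] P2: load  L5 | P0:I, P1:I, P2:M(17), P3:I | bus: none
[24] P3: store L0 := 26 | P0:I, P1:I, P2:I, P3:M(26) | bus: BusRdX
[25] P0: store L6 := 15 | P0:M(15), P1:I, P2:I, P3:I | bus: BusRdX,Flush
[26] P3: store L5 := 56 | P0:I, P1:I, P2:I, P3:M(56) | bus: BusRdX,Flush
[27] P3: load  L6 | P0:S(15), P1:I, P2:I, P3:S(15) | bus: BusRd,Flush
[28] P2: store L0 := 59 | P0:I, P1:I, P2:M(59), P3:I | bus: BusRdX,Flush

state = S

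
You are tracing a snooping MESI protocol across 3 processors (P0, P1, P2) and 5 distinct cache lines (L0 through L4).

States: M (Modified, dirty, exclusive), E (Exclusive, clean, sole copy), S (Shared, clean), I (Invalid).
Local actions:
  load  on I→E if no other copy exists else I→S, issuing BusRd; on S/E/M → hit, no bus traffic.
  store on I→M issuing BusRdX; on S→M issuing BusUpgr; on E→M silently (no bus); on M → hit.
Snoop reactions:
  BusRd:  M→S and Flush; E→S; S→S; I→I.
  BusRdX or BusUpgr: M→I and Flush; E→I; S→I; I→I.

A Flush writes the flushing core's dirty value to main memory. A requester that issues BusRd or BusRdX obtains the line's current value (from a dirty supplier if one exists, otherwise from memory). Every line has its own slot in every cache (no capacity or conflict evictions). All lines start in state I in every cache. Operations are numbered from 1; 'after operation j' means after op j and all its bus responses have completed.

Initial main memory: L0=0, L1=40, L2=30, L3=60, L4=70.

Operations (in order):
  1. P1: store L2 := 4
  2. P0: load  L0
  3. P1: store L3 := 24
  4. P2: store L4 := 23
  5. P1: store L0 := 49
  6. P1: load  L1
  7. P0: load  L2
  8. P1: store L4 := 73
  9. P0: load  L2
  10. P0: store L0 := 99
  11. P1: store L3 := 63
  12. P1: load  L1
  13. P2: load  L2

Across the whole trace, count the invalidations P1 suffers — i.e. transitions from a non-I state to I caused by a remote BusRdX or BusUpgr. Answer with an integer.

invalidations = 1

  op1 P1: store L2 := 4 → I/M/I on L2; bus BusRdX; mem=30
  op2 P0: load  L0 → E/I/I on L0; bus BusRd; mem=0
  op3 P1: store L3 := 24 → I/M/I on L3; bus BusRdX; mem=60
  op4 P2: store L4 := 23 → I/I/M on L4; bus BusRdX; mem=70
  op5 P1: store L0 := 49 → I/M/I on L0; bus BusRdX; mem=0
  op6 P1: load  L1 → I/E/I on L1; bus BusRd; mem=40
  op7 P0: load  L2 → S/S/I on L2; bus BusRd Flush; mem=4
  op8 P1: store L4 := 73 → I/M/I on L4; bus BusRdX Flush; mem=23
  op9 P0: load  L2 → S/S/I on L2; bus (none); mem=4
  op10 P0: store L0 := 99 → M/I/I on L0; bus BusRdX Flush; mem=49
  op11 P1: store L3 := 63 → I/M/I on L3; bus (none); mem=60
  op12 P1: load  L1 → I/E/I on L1; bus (none); mem=40
  op13 P2: load  L2 → S/S/S on L2; bus BusRd; mem=4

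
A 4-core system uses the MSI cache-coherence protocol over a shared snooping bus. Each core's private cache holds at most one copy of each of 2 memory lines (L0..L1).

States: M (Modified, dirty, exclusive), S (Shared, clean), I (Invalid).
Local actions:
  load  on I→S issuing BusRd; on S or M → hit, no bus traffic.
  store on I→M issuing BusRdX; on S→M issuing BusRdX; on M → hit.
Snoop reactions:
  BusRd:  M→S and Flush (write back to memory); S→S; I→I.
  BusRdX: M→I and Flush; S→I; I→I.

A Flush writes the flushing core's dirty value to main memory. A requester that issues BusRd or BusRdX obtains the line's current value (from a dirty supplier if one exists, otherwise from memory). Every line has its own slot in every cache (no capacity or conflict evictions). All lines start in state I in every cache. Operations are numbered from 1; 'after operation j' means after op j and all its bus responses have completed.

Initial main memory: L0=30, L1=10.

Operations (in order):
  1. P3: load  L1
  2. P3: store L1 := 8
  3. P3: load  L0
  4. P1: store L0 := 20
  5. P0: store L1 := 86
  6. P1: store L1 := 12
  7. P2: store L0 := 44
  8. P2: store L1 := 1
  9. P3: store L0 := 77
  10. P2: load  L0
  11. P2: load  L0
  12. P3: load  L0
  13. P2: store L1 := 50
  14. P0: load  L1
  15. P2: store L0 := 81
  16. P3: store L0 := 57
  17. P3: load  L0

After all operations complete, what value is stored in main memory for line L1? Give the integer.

memory[L1] = 50

  op1 P3: load  L1 → I/I/I/S on L1; bus BusRd; mem=10
  op2 P3: store L1 := 8 → I/I/I/M on L1; bus BusRdX; mem=10
  op3 P3: load  L0 → I/I/I/S on L0; bus BusRd; mem=30
  op4 P1: store L0 := 20 → I/M/I/I on L0; bus BusRdX; mem=30
  op5 P0: store L1 := 86 → M/I/I/I on L1; bus BusRdX Flush; mem=8
  op6 P1: store L1 := 12 → I/M/I/I on L1; bus BusRdX Flush; mem=86
  op7 P2: store L0 := 44 → I/I/M/I on L0; bus BusRdX Flush; mem=20
  op8 P2: store L1 := 1 → I/I/M/I on L1; bus BusRdX Flush; mem=12
  op9 P3: store L0 := 77 → I/I/I/M on L0; bus BusRdX Flush; mem=44
  op10 P2: load  L0 → I/I/S/S on L0; bus BusRd Flush; mem=77
  op11 P2: load  L0 → I/I/S/S on L0; bus (none); mem=77
  op12 P3: load  L0 → I/I/S/S on L0; bus (none); mem=77
  op13 P2: store L1 := 50 → I/I/M/I on L1; bus (none); mem=12
  op14 P0: load  L1 → S/I/S/I on L1; bus BusRd Flush; mem=50
  op15 P2: store L0 := 81 → I/I/M/I on L0; bus BusRdX; mem=77
  op16 P3: store L0 := 57 → I/I/I/M on L0; bus BusRdX Flush; mem=81
  op17 P3: load  L0 → I/I/I/M on L0; bus (none); mem=81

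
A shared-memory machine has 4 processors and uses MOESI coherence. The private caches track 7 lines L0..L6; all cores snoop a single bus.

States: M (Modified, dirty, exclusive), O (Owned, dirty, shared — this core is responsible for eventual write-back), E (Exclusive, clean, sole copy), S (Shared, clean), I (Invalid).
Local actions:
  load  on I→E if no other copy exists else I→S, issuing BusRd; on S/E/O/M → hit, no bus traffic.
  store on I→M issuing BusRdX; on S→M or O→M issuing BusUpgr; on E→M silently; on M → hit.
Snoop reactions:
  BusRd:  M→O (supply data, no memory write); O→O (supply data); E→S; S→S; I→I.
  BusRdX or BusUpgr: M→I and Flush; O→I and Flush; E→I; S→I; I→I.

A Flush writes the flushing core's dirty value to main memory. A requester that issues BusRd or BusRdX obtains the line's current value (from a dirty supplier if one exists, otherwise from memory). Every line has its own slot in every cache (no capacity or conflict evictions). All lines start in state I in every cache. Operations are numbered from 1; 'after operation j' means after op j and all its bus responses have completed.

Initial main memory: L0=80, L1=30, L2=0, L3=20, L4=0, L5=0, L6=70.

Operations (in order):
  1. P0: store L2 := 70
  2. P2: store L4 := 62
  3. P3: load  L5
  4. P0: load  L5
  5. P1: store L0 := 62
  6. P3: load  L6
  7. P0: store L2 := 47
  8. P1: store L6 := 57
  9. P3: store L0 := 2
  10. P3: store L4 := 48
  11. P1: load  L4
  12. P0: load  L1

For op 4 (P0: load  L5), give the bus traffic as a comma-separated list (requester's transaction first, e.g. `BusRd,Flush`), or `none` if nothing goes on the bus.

[1] P0: store L2 := 70 | P0:M(70), P1:I, P2:I, P3:I | bus: BusRdX
[2] P2: store L4 := 62 | P0:I, P1:I, P2:M(62), P3:I | bus: BusRdX
[3] P3: load  L5 | P0:I, P1:I, P2:I, P3:E(0) | bus: BusRd
[4] P0: load  L5 | P0:S(0), P1:I, P2:I, P3:S(0) | bus: BusRd
[5] P1: store L0 := 62 | P0:I, P1:M(62), P2:I, P3:I | bus: BusRdX
[6] P3: load  L6 | P0:I, P1:I, P2:I, P3:E(70) | bus: BusRd
[7] P0: store L2 := 47 | P0:M(47), P1:I, P2:I, P3:I | bus: none
[8] P1: store L6 := 57 | P0:I, P1:M(57), P2:I, P3:I | bus: BusRdX
[9] P3: store L0 := 2 | P0:I, P1:I, P2:I, P3:M(2) | bus: BusRdX,Flush
[10] P3: store L4 := 48 | P0:I, P1:I, P2:I, P3:M(48) | bus: BusRdX,Flush
[11] P1: load  L4 | P0:I, P1:S(48), P2:I, P3:O(48) | bus: BusRd
[12] P0: load  L1 | P0:E(30), P1:I, P2:I, P3:I | bus: BusRd

bus = BusRd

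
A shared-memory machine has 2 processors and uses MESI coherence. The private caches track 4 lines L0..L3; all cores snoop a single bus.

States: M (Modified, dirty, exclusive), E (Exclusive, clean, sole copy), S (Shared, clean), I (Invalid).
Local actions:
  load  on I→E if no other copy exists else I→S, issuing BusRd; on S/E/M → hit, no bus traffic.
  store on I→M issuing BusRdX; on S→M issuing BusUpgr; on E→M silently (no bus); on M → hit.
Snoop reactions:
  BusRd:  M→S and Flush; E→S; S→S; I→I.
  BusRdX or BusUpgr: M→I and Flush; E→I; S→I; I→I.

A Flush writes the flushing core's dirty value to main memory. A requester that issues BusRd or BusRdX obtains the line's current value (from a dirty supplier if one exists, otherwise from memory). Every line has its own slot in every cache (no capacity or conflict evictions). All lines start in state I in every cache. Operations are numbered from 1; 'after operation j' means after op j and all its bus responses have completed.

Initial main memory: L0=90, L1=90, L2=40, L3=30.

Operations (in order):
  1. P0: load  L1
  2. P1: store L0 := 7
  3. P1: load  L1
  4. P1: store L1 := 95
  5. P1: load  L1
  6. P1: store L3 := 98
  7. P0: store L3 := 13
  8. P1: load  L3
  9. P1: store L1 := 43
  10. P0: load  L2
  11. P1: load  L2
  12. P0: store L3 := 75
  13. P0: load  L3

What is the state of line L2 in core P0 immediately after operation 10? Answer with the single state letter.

state = E

1. P0: load  L1  bus=[BusRd]  L1: P0=E P1=I  mem[L1]=90
2. P1: store L0 := 7  bus=[BusRdX]  L0: P0=I P1=M  mem[L0]=90
3. P1: load  L1  bus=[BusRd]  L1: P0=S P1=S  mem[L1]=90
4. P1: store L1 := 95  bus=[BusUpgr]  L1: P0=I P1=M  mem[L1]=90
5. P1: load  L1  bus=[-]  L1: P0=I P1=M  mem[L1]=90
6. P1: store L3 := 98  bus=[BusRdX]  L3: P0=I P1=M  mem[L3]=30
7. P0: store L3 := 13  bus=[BusRdX,Flush]  L3: P0=M P1=I  mem[L3]=98
8. P1: load  L3  bus=[BusRd,Flush]  L3: P0=S P1=S  mem[L3]=13
9. P1: store L1 := 43  bus=[-]  L1: P0=I P1=M  mem[L1]=90
10. P0: load  L2  bus=[BusRd]  L2: P0=E P1=I  mem[L2]=40
11. P1: load  L2  bus=[BusRd]  L2: P0=S P1=S  mem[L2]=40
12. P0: store L3 := 75  bus=[BusUpgr]  L3: P0=M P1=I  mem[L3]=13
13. P0: load  L3  bus=[-]  L3: P0=M P1=I  mem[L3]=13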